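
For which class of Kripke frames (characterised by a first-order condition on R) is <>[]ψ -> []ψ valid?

This is a form of the 5 axiom.
Its frame correspondent is the Euclidean property — forall x forall y forall z (Rxy & Rxz -> Ryz).

the Euclidean property: forall x forall y forall z (Rxy & Rxz -> Ryz)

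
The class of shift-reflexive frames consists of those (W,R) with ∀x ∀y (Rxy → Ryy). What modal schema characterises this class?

The condition is shift-reflexivity. The T□ schema □(□q → q) defines it.
Suppose □(□q→q) is valid. Take Rxy and set V(q)={w : Ryw}. Then at y, □q holds; since □(□q→q) at x, □q→q at y, so q at y, i.e. Ryy.

□(□q → q)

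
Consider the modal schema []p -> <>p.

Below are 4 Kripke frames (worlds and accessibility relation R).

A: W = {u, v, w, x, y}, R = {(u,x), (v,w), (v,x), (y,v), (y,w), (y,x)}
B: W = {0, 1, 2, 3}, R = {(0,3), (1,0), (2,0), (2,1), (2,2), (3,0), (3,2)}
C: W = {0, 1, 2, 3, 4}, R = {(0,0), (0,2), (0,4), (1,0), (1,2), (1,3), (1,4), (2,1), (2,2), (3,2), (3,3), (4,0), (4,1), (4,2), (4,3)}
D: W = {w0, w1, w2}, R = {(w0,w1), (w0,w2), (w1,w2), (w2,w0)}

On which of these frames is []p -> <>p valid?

Frame correspondent (Sahlqvist): forall x exists y Rxy — i.e. seriality.
A: fails — world w has no successor.
B: condition met.
C: condition met.
D: condition met.

B, C, D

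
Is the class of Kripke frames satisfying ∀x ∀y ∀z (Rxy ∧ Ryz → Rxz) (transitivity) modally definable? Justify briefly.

This is a Sahlqvist condition; the 4 axiom □r → □□r defines it.
Suppose □r→□□r is valid. Take Rxy, Ryz and set V(r)={w : Rxw}. Then □r at x, so □□r at x, so □r at y, so r at z, i.e. Rxz.

Yes — defined by □r → □□r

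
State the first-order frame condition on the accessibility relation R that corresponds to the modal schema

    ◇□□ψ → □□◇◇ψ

∀x ∀y ∀z ((xRy ∧ xR²z) → ∃w (yR²w ∧ zR²w))

This is a Sahlqvist (Geach-type) schema ◇^1□^2ψ → □^2◇^2ψ.
First-order correspondent: ∀x ∀y ∀z ((xRy ∧ xR²z) → ∃w (yR²w ∧ zR²w)).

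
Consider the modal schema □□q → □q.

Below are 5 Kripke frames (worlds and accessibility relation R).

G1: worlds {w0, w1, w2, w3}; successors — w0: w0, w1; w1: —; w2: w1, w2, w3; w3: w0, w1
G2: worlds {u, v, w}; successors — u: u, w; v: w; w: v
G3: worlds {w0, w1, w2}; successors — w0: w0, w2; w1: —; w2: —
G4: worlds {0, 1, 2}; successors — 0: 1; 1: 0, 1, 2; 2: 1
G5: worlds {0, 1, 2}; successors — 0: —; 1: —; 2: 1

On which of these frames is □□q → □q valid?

Frame correspondent (Sahlqvist): ∀x ∀y (Rxy → ∃z (Rxz ∧ Rzy)) — i.e. density.
G1: satisfies the condition.
G2: fails — Rvw but no z with Rvz and Rzw.
G3: satisfies the condition.
G4: satisfies the condition.
G5: fails — R21 but no z with R2z and Rz1.
Valid on: G1, G3, G4.

G1, G3, G4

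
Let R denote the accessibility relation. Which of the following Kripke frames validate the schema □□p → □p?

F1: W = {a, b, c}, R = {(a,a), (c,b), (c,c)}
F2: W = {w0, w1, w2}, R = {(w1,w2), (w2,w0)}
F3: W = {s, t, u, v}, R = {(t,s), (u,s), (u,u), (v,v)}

F1

The schema corresponds to density: ∀x ∀y (Rxy → ∃z (Rxz ∧ Rzy)).
F1: condition met.
F2: fails — Rw1w2 but no z with Rw1z and Rzw2.
F3: fails — Rts but no z with Rtz and Rzs.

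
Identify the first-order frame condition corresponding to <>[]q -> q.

This is a form of the B axiom.
It corresponds to symmetry: forall x forall y (Rxy -> Ryx).

symmetry: forall x forall y (Rxy -> Ryx)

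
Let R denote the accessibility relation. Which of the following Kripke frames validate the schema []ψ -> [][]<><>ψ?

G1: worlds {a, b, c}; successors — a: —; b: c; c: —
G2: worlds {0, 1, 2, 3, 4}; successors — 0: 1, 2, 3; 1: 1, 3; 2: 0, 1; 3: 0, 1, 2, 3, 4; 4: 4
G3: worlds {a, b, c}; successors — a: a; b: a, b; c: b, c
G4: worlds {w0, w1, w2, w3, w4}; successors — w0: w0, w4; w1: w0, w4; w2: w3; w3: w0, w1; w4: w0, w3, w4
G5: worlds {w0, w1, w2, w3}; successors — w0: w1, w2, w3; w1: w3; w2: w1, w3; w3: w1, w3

The schema corresponds to a generalized confluence (Geach) condition: forall x forall z (x R^2 z -> exists w (xRw & z R^2 w)).
G1: condition met.
G2: fails — 0R²4 but no w with 0Rw and 4R²w.
G3: fails — cR²a but no w with cRw and aR²w.
G4: condition met.
G5: condition met.
Valid on: G1, G4, G5.

G1, G4, G5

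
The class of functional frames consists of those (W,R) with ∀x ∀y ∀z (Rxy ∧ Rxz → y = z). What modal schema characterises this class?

This is partial functionality; the standard corresponding axiom is CD: ◇r → □r.

◇r → □r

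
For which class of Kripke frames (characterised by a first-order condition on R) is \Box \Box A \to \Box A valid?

Suppose □□A→□A is valid. Take Rxy and set V(A)={w : xR²w}. Then □□A at x, so □A at x, so A at y, i.e. ∃z(Rxz∧Rzy).
Conversely, any frame satisfying \forall x \forall y (Rxy \to \exists z (Rxz \wedge Rzy)) validates the schema.
Frame condition: \forall x \forall y (Rxy \to \exists z (Rxz \wedge Rzy)).

density: \forall x \forall y (Rxy \to \exists z (Rxz \wedge Rzy))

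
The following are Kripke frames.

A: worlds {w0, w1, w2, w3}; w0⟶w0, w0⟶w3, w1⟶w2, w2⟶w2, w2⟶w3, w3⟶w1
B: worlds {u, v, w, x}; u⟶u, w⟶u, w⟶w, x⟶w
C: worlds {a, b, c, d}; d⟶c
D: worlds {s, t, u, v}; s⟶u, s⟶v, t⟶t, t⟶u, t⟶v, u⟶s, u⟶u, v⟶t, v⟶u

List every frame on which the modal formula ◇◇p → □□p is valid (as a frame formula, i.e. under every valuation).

Frame correspondent (Sahlqvist): ∀x ∀y ∀z ((xR²y ∧ xR²z) → ∃w (y = w ∧ z = w)) — i.e. a generalized confluence (Geach) condition.
A: fails — w0R²w0, w0R²w1 but w0 ≠ w1.
B: fails — wR²u, wR²w but u ≠ w.
C: condition met.
D: fails — sR²s, sR²t but s ≠ t.
Valid on: C.

C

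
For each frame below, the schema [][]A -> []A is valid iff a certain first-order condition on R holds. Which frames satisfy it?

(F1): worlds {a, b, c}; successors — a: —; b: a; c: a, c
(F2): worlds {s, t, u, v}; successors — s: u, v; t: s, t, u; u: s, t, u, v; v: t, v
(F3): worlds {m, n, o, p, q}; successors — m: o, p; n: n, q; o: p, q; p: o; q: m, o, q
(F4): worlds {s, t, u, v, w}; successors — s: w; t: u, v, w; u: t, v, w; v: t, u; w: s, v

(F2)

Frame correspondent (Sahlqvist): forall x forall y (Rxy -> exists z (Rxz & Rzy)) — i.e. density.
(F1): fails — Rba but no z with Rbz and Rza.
(F2): satisfies the condition.
(F3): fails — Rop but no z with Roz and Rzp.
(F4): fails — Rsw but no z with Rsz and Rzw.
Valid on: (F2).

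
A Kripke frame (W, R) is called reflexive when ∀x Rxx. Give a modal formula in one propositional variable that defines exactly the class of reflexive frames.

□ψ → ψ

The condition is reflexivity. The T schema □ψ → ψ defines it.
Suppose □ψ→ψ is valid. At any x set V(ψ)={w : Rxw}. Then □ψ holds at x, so ψ holds at x, i.e. Rxx.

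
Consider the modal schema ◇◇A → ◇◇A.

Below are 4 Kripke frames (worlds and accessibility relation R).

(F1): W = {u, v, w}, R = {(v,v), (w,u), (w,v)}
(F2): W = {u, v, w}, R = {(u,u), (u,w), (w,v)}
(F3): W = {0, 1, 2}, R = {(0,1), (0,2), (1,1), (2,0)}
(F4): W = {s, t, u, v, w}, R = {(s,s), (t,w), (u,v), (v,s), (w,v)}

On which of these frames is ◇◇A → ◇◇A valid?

(F1), (F2), (F3), (F4)

Frame correspondent (Sahlqvist): ∀x ∀y (xR²y → ∃w (y = w ∧ xR²w)) — i.e. a generalized confluence (Geach) condition.
(F1): satisfies the condition.
(F2): satisfies the condition.
(F3): satisfies the condition.
(F4): satisfies the condition.
Valid on: (F1), (F2), (F3), (F4).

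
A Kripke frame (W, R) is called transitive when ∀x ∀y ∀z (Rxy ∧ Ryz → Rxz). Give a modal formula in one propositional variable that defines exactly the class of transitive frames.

The condition is transitivity. The 4 schema □r → □□r defines it.
Suppose □r→□□r is valid. Take Rxy, Ryz and set V(r)={w : Rxw}. Then □r at x, so □□r at x, so □r at y, so r at z, i.e. Rxz.

□r → □□r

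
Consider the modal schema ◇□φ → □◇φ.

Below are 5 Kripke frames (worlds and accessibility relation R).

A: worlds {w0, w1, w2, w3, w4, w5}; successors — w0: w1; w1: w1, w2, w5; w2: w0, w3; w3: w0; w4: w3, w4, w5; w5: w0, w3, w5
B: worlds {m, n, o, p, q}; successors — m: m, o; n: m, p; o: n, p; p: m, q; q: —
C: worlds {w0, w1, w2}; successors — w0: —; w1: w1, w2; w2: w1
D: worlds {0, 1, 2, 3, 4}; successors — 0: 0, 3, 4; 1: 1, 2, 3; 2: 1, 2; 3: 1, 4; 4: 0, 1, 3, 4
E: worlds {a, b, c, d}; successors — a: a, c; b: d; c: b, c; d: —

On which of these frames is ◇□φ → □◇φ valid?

C, D

Frame correspondent (Sahlqvist): ∀x ∀y ∀z (Rxy ∧ Rxz → ∃w (Ryw ∧ Rzw)) — i.e. convergence.
A: fails — Rw1w2 and Rw1w1 but w2 and w1 have no common successor.
B: fails — Rmo and Rmm but o and m have no common successor.
C: satisfies the condition.
D: satisfies the condition.
E: fails — Rbd and Rbd but d and d have no common successor.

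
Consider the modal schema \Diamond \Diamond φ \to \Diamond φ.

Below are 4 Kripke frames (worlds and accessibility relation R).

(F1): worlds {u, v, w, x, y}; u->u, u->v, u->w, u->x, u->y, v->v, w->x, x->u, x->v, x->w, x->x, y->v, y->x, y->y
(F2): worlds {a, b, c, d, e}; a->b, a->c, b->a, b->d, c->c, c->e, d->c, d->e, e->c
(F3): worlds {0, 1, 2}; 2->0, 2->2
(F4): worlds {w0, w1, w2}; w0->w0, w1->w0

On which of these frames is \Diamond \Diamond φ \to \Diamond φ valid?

(F3), (F4)

Frame correspondent (Sahlqvist): \forall x \forall y \forall z (Rxy \wedge Ryz \to Rxz) — i.e. transitivity.
(F1): fails — Ryx and Rxw but not Ryw.
(F2): fails — Rab and Rba but not Raa.
(F3): holds.
(F4): holds.
Valid on: (F3), (F4).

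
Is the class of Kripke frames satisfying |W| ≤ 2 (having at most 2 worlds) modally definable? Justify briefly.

Not modally definable

If a class were modally definable it would be closed under disjoint unions (Goldblatt–Thomason).
Any modal formula valid on each of 3 disjoint one-world frames is valid on their disjoint union (validity is preserved under disjoint unions). Each one-world frame has |W|=1≤2, but the union has |W|=3.
So no modal formula (or set of formulas) defines exactly the |W|≤2 frames.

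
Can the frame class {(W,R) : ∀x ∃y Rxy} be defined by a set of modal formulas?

The condition is seriality. A defining modal formula is □q → ◇q.
Suppose □q→◇q is valid. At any x set V(q)=W. Then □q at x, so ◇q at x, so x has a successor.

Yes — defined by □q → ◇q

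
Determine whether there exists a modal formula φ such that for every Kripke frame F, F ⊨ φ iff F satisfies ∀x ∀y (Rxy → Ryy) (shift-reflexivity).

The condition is shift-reflexivity. A defining modal formula is □(□r → r).

Yes — defined by □(□r → r)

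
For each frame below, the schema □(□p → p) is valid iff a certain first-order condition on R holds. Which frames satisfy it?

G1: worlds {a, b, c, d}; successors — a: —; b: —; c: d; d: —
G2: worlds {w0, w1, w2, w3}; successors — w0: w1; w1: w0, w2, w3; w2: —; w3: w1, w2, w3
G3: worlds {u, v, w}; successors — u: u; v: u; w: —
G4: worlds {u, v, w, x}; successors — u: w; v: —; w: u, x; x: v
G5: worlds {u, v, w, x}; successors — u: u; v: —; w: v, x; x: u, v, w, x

Frame correspondent (Sahlqvist): ∀x ∀y (Rxy → Ryy) — i.e. shift-reflexivity.
G1: fails — Rcd but not Rdd.
G2: fails — Rw1w2 but not Rw2w2.
G3: ✓.
G4: fails — Rwu but not Ruu.
G5: fails — Rxw but not Rww.

G3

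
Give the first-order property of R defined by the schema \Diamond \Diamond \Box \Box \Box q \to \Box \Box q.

This is a Sahlqvist (Geach-type) schema ◇^2□^3q → □^2◇^0q.
Minimal-valuation argument: fix x; take any y with xR^2y and any z with xR^2z. Set V(q) to the set of worlds R-reachable from y in exactly 3 steps. Then □^3q holds at y, so the antecedent holds at x; validity forces ◇^0q at z, giving a w with zR^0w and yR^3w.
First-order correspondent: \forall x \forall y \forall z ((x R^2 y \wedge x R^2 z) \to \exists w (y R^3 w \wedge z = w)).

\forall x \forall y \forall z ((x R^2 y \wedge x R^2 z) \to \exists w (y R^3 w \wedge z = w))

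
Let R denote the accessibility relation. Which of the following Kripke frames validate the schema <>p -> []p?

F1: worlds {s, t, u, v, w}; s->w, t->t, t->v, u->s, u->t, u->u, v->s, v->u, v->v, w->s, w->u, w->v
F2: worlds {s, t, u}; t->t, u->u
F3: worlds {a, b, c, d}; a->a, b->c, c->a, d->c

The schema corresponds to partial functionality: forall x forall y forall z (Rxy & Rxz -> y = z).
F1: fails — t sees both t and v.
F2: ✓.
F3: ✓.

F2, F3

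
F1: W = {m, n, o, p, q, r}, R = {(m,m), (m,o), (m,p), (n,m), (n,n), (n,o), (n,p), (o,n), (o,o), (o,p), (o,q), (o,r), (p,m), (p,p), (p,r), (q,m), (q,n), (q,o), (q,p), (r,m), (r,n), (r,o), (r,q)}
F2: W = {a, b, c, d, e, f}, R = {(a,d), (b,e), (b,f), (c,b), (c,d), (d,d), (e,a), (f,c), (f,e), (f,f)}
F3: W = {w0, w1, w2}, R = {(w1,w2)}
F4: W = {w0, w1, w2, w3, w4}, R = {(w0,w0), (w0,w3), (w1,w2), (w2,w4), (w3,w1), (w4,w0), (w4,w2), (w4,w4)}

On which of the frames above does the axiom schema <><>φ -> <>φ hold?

F3

Frame correspondent (Sahlqvist): forall x forall y forall z (Rxy & Ryz -> Rxz) — i.e. transitivity.
F1: fails — Ron and Rnm but not Rom.
F2: fails — Rfe and Rea but not Rfa.
F3: ✓.
F4: fails — Rw1w2 and Rw2w4 but not Rw1w4.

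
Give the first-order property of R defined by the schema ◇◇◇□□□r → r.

This is a Sahlqvist (Geach-type) schema ◇^3□^3r → □^0◇^0r.
First-order correspondent: ∀x ∀y (xR³y → ∃w (yR³w ∧ x = w)).

∀x ∀y (xR³y → ∃w (yR³w ∧ x = w))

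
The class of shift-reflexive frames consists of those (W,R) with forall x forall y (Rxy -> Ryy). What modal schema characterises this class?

The condition is shift-reflexivity. The T□ schema □(□ψ → ψ) defines it.

□(□ψ → ψ)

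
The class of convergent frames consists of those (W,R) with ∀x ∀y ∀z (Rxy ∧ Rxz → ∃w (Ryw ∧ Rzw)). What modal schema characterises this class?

◇□ψ → □◇ψ

A defining formula is ◇□ψ → □◇ψ (the .2 axiom).
Suppose ◇□ψ→□◇ψ is valid. Take Rxy, Rxz and set V(ψ)={w : Ryw}. Then □ψ at y so ◇□ψ at x, so □◇ψ at x, so ◇ψ at z, giving w with Rzw and Ryw.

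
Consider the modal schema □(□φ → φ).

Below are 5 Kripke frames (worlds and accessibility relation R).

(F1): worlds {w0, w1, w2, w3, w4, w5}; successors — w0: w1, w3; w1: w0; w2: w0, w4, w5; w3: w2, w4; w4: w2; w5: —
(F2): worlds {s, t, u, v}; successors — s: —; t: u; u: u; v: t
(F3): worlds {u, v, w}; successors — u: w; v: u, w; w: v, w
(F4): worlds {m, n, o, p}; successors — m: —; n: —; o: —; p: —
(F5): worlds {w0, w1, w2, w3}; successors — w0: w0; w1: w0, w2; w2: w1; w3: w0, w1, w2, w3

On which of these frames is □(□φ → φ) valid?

The schema corresponds to shift-reflexivity: ∀x ∀y (Rxy → Ryy).
(F1): fails — Rw1w0 but not Rw0w0.
(F2): fails — Rvt but not Rtt.
(F3): fails — Rvu but not Ruu.
(F4): holds.
(F5): fails — Rw1w2 but not Rw2w2.
Valid on: (F4).

(F4)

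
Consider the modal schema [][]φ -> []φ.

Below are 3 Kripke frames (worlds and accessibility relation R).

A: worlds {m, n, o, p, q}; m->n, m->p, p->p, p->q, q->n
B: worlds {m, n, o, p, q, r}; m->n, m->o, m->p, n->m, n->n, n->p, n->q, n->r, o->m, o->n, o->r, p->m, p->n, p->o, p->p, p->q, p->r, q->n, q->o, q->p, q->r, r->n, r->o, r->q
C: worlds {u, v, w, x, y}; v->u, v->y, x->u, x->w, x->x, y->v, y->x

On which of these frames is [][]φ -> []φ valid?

Frame correspondent (Sahlqvist): forall x forall y (Rxy -> exists z (Rxz & Rzy)) — i.e. density.
A: fails — Rqn but no z with Rqz and Rzn.
B: satisfies the condition.
C: fails — Rvu but no z with Rvz and Rzu.

B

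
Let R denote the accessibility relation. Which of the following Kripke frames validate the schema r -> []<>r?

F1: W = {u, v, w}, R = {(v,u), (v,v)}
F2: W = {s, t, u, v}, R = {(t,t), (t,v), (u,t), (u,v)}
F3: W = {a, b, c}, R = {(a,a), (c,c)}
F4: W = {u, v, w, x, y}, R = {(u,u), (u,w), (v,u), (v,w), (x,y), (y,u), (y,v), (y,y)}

F3

Frame correspondent (Sahlqvist): forall x forall y (Rxy -> Ryx) — i.e. symmetry.
F1: fails — Rvu but not Ruv.
F2: fails — Ruv but not Rvu.
F3: ✓.
F4: fails — Ruw but not Rwu.
Valid on: F3.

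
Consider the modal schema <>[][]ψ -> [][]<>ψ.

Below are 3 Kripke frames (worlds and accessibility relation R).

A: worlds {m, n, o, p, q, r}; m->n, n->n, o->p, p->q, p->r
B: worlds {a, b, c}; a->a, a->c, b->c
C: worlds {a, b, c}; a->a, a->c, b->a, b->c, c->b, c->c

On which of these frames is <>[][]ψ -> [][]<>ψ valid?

C

This is the axiom for a generalized confluence (Geach) condition; its first-order frame correspondent is forall x forall y forall z ((xRy & x R^2 z) -> exists w (y R^2 w & zRw)).
A: fails — oRp, oR²q but no w with pR²w and qRw.
B: fails — aRa, aR²c but no w with aR²w and cRw.
C: holds.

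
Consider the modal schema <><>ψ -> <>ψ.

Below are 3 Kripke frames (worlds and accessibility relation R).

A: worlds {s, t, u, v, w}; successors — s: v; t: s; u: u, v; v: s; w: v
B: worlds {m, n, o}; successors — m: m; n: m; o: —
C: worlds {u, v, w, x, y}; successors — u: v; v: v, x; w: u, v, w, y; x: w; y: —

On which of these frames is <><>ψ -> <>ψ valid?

Frame correspondent (Sahlqvist): forall x forall y forall z (Rxy & Ryz -> Rxz) — i.e. transitivity.
A: fails — Ruv and Rvs but not Rus.
B: holds.
C: fails — Ruv and Rvx but not Rux.

B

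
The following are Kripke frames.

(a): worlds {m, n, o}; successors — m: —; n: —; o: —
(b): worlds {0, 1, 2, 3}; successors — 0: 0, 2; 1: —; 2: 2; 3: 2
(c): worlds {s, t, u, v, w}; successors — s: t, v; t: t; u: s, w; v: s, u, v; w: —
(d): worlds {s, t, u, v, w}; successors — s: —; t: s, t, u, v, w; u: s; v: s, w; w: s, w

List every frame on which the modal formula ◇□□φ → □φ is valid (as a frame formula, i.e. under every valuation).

(a)

The schema corresponds to a generalized confluence (Geach) condition: ∀x ∀y ∀z ((xRy ∧ xRz) → ∃w (yR²w ∧ z = w)).
(a): holds.
(b): fails — 0R2, 0R0 but no w with 2R²w and 0=w.
(c): fails — sRt, sRv but no w* with tR²w* and v=w*.
(d): fails — tRs, tRs but no w* with sR²w* and s=w*.
Valid on: (a).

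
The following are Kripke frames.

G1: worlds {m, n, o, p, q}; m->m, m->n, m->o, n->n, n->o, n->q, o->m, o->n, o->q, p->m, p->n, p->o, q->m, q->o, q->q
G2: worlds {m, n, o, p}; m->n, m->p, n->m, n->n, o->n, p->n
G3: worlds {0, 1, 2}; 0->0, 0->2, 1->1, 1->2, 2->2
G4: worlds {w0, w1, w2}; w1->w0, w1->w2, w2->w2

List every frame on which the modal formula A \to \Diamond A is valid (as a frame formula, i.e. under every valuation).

The schema corresponds to reflexivity: \forall x Rxx.
G1: fails — world o does not see itself.
G2: fails — world m does not see itself.
G3: ✓.
G4: fails — world w0 does not see itself.
Valid on: G3.

G3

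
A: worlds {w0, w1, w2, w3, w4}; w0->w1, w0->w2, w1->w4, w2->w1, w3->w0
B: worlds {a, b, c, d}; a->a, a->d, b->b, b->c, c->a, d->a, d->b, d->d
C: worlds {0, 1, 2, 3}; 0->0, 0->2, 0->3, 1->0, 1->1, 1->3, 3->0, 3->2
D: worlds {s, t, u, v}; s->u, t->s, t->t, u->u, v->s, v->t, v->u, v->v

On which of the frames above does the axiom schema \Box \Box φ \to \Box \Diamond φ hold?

B, D

This is the axiom for a generalized confluence (Geach) condition; its first-order frame correspondent is \forall x \forall z (xRz \to \exists w (x R^2 w \wedge zRw)).
A: fails — w1Rw4 but no w with w1R²w and w4Rw.
B: holds.
C: fails — 0R2 but no w with 0R²w and 2Rw.
D: holds.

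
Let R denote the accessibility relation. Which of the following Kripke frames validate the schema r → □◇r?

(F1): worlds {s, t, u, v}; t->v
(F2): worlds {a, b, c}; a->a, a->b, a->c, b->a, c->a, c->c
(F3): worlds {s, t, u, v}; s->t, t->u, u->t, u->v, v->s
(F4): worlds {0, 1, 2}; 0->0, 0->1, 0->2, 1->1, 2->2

(F2)

This is the axiom for symmetry; its first-order frame correspondent is ∀x ∀y (Rxy → Ryx).
(F1): fails — Rtv but not Rvt.
(F2): condition met.
(F3): fails — Ruv but not Rvu.
(F4): fails — R02 but not R20.
Valid on: (F2).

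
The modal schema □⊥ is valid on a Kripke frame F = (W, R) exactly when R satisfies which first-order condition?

□⊥ is valid iff no world has any successor (otherwise □⊥ fails at any world with one).
Conversely, on a frame with emptiness of R the schema holds at every world under every valuation.
Frame condition: ∀x ∀y ¬Rxy.

emptiness of R: ∀x ∀y ¬Rxy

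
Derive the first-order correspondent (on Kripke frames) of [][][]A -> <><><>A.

forall x exists w (x R^3 w & x R^3 w)

This is a Sahlqvist (Geach-type) schema ◇^0□^3A → □^0◇^3A.
Minimal-valuation argument: fix x; take any y with xR^0y and any z with xR^0z. Set V(A) to the set of worlds R-reachable from y in exactly 3 steps. Then □^3A holds at y, so the antecedent holds at x; validity forces ◇^3A at z, giving a w with zR^3w and yR^3w.
First-order correspondent: forall x exists w (x R^3 w & x R^3 w).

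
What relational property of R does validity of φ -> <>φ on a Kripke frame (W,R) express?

Equivalently (dual form): □φ → φ.
Suppose □φ→φ is valid. At any x set V(φ)={w : Rxw}. Then □φ holds at x, so φ holds at x, i.e. Rxx.
The converse is a direct semantic check.
So the correspondent is reflexivity.

reflexivity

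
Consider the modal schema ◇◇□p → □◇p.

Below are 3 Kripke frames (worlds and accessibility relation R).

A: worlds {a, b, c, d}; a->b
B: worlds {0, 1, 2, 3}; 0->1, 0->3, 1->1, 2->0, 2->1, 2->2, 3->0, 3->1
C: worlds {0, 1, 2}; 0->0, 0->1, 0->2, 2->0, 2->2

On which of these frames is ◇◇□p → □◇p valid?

A, B

This is the axiom for a generalized confluence (Geach) condition; its first-order frame correspondent is ∀x ∀y ∀z ((xR²y ∧ xRz) → ∃w (yRw ∧ zRw)).
A: satisfies the condition.
B: satisfies the condition.
C: fails — 0R²0, 0R1 but no w with 0Rw and 1Rw.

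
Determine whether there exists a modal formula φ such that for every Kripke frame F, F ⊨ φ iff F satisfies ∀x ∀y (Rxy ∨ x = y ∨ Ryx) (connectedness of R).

Modal frame validity is preserved under disjoint unions.
Take 2 disjoint single-world reflexive frames: each is trivially connected, but their disjoint union has 2 worlds with no edge between distinct components, so it is not connected.
So no modal formula (or set of formulas) defines exactly the connected frames.

No — not modally definable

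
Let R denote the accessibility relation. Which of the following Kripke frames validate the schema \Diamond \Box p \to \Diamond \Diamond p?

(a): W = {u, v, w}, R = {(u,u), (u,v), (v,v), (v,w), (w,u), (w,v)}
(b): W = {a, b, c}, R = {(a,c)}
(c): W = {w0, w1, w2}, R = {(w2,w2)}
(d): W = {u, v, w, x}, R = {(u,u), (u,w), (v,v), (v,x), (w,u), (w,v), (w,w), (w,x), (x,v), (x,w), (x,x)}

Frame correspondent (Sahlqvist): \forall x \forall y (xRy \to \exists w (yRw \wedge x R^2 w)) — i.e. a generalized confluence (Geach) condition.
(a): ✓.
(b): fails — aRc but no w with cRw and aR²w.
(c): ✓.
(d): ✓.
Valid on: (a), (c), (d).

(a), (c), (d)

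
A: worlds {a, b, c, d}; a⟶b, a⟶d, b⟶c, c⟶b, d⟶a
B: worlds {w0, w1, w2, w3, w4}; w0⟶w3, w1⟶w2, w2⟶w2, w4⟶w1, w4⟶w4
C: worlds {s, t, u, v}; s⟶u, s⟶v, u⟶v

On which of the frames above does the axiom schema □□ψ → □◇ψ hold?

This is the axiom for a generalized confluence (Geach) condition; its first-order frame correspondent is ∀x ∀z (xRz → ∃w (xR²w ∧ zRw)).
A: ✓.
B: fails — w0Rw3 but no w with w0R²w and w3Rw.
C: fails — sRv but no w with sR²w and vRw.

A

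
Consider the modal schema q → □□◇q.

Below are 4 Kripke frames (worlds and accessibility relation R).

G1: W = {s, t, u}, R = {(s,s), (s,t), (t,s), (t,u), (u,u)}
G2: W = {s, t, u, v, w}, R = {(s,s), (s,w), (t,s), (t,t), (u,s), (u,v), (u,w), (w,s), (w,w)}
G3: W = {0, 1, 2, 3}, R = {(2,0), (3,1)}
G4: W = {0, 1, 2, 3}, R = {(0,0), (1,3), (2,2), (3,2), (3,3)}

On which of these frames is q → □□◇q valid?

G3

The schema corresponds to a generalized confluence (Geach) condition: ∀x ∀z (xR²z → ∃w (x = w ∧ zRw)).
G1: fails — sR²u but no w with s=w and uRw.
G2: fails — tR²s but no w* with t=w* and sRw*.
G3: condition met.
G4: fails — 1R²2 but no w with 1=w and 2Rw.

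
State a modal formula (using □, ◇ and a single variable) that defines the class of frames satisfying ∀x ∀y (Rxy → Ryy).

The condition is shift-reflexivity. The T□ schema □(□q → q) defines it.
Suppose □(□q→q) is valid. Take Rxy and set V(q)={w : Ryw}. Then at y, □q holds; since □(□q→q) at x, □q→q at y, so q at y, i.e. Ryy.

□(□q → q)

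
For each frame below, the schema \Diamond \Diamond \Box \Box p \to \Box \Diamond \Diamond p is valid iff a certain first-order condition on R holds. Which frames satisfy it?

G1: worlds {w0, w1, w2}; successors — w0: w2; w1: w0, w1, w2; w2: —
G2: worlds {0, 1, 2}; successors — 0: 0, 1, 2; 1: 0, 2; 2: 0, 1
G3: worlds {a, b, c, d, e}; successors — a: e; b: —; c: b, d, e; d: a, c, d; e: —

G2

This is the axiom for a generalized confluence (Geach) condition; its first-order frame correspondent is \forall x \forall y \forall z ((x R^2 y \wedge xRz) \to \exists w (y R^2 w \wedge z R^2 w)).
G1: fails — w1R²w0, w1Rw0 but no w with w0R²w and w0R²w.
G2: satisfies the condition.
G3: fails — cR²a, cRb but no w with aR²w and bR²w.
Valid on: G2.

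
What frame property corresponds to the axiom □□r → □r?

This schema is the C4 axiom.
Its frame correspondent is density — ∀x ∀y (Rxy → ∃z (Rxz ∧ Rzy)).

density: ∀x ∀y (Rxy → ∃z (Rxz ∧ Rzy))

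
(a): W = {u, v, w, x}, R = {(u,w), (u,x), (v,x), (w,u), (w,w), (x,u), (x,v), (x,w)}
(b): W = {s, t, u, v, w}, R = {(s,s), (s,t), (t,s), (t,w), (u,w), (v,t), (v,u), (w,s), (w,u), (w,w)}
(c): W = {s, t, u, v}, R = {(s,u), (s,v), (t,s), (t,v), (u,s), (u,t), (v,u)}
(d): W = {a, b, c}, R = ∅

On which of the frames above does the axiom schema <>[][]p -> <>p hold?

(a), (b), (d)

Frame correspondent (Sahlqvist): forall x forall y (xRy -> exists w (y R^2 w & xRw)) — i.e. a generalized confluence (Geach) condition.
(a): satisfies the condition.
(b): satisfies the condition.
(c): fails — sRv but no w with vR²w and sRw.
(d): satisfies the condition.
Valid on: (a), (b), (d).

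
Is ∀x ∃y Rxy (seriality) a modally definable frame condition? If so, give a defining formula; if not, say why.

Yes, by □q → ◇q

Yes: it is seriality, defined by the D schema □q → ◇q.
Suppose □q→◇q is valid. At any x set V(q)=W. Then □q at x, so ◇q at x, so x has a successor.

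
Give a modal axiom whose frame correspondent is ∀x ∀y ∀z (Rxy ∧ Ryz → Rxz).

This is transitivity; the standard corresponding axiom is 4: □p → □□p.

□p → □□p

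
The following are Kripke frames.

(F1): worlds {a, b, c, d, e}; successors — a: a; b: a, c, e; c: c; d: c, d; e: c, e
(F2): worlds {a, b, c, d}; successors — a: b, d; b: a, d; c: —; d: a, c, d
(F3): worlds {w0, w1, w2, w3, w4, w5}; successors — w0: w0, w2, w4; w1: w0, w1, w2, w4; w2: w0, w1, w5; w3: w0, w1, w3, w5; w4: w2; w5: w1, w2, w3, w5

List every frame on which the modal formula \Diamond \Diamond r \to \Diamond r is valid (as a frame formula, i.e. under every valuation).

(F1)

Frame correspondent (Sahlqvist): \forall x \forall y \forall z (Rxy \wedge Ryz \to Rxz) — i.e. transitivity.
(F1): ✓.
(F2): fails — Rab and Rba but not Raa.
(F3): fails — Rw3w1 and Rw1w4 but not Rw3w4.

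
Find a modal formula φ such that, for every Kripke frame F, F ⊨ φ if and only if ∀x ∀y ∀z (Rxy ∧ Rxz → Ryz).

◇ψ → □◇ψ

A defining formula is ◇ψ → □◇ψ (the 5 axiom).
Suppose ◇ψ→□◇ψ is valid. Take Rxy, Rxz and set V(ψ)={y}. Then ◇ψ at x, so □◇ψ at x, so ◇ψ at z, so some w with Rzw has ψ; w=y, i.e. Rzy. By symmetry of the argument, Ryz.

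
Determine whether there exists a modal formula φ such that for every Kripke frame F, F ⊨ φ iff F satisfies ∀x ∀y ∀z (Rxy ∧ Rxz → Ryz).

This is a Sahlqvist condition; the 5 axiom ◇q → □◇q defines it.
Suppose ◇q→□◇q is valid. Take Rxy, Rxz and set V(q)={y}. Then ◇q at x, so □◇q at x, so ◇q at z, so some w with Rzw has q; w=y, i.e. Rzy. By symmetry of the argument, Ryz.

Yes, by ◇q → □◇q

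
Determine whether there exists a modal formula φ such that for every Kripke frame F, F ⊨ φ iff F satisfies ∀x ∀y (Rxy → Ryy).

The condition is shift-reflexivity. A defining modal formula is □(□p → p).
Suppose □(□p→p) is valid. Take Rxy and set V(p)={w : Ryw}. Then at y, □p holds; since □(□p→p) at x, □p→p at y, so p at y, i.e. Ryy.

Yes — defined by □(□p → p)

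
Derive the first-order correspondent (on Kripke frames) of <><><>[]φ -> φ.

This is a Sahlqvist (Geach-type) schema ◇^3□^1φ → □^0◇^0φ.
Minimal-valuation argument: fix x; take any y with xR^3y and any z with xR^0z. Set V(φ) to the set of worlds R-reachable from y in exactly 1 step. Then □^1φ holds at y, so the antecedent holds at x; validity forces ◇^0φ at z, giving a w with zR^0w and yR^1w.
First-order correspondent: forall x forall y (x R^3 y -> exists w (yRw & x = w)).

forall x forall y (x R^3 y -> exists w (yRw & x = w))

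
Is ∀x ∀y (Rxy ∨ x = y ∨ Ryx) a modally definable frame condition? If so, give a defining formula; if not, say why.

Not modally definable

If a class were modally definable it would be closed under disjoint unions (Goldblatt–Thomason).
Take 3 disjoint single-world reflexive frames: each is trivially connected, but their disjoint union has 3 worlds with no edge between distinct components, so it is not connected.
So the class is not modally definable.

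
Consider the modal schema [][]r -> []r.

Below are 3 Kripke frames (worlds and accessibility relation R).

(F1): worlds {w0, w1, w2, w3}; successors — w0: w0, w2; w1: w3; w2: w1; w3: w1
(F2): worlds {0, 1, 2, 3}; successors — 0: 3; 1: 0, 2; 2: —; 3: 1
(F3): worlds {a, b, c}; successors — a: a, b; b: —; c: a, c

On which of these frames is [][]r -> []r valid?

This is the axiom for density; its first-order frame correspondent is forall x forall y (Rxy -> exists z (Rxz & Rzy)).
(F1): fails — Rw3w1 but no z with Rw3z and Rzw1.
(F2): fails — R12 but no z with R1z and Rz2.
(F3): holds.
Valid on: (F3).

(F3)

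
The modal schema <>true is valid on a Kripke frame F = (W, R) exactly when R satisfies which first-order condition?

◇⊤ holds at w iff w has a successor, so frame-validity of ◇⊤ is exactly seriality. Equivalently via □ψ → ◇ψ:
Suppose □ψ→◇ψ is valid. At any x set V(ψ)=W. Then □ψ at x, so ◇ψ at x, so x has a successor.
Conversely, any frame satisfying forall x exists y Rxy validates the schema.
So the correspondent is seriality.

seriality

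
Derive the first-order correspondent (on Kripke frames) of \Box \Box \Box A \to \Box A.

\forall x \forall z (xRz \to \exists w (x R^3 w \wedge z = w))

This is a Sahlqvist (Geach-type) schema ◇^0□^3A → □^1◇^0A.
Minimal-valuation argument: fix x; take any y with xR^0y and any z with xR^1z. Set V(A) to the set of worlds R-reachable from y in exactly 3 steps. Then □^3A holds at y, so the antecedent holds at x; validity forces ◇^0A at z, giving a w with zR^0w and yR^3w.
First-order correspondent: \forall x \forall z (xRz \to \exists w (x R^3 w \wedge z = w)).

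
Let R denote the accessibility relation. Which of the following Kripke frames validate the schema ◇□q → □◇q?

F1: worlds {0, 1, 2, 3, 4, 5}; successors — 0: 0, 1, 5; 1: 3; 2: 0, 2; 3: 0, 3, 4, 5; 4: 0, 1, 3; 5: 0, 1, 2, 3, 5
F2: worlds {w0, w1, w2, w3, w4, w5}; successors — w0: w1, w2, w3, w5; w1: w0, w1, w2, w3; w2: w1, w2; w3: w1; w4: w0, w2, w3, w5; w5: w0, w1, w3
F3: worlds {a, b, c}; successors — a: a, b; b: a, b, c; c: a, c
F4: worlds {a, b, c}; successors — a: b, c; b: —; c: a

F2, F3

The schema corresponds to convergence: ∀x ∀y ∀z (Rxy ∧ Rxz → ∃w (Ryw ∧ Rzw)).
F1: fails — R00 and R01 but 0 and 1 have no common successor.
F2: holds.
F3: holds.
F4: fails — Rac and Rab but c and b have no common successor.
Valid on: F2, F3.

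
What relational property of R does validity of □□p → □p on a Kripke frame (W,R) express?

Density

Suppose □□p→□p is valid. Take Rxy and set V(p)={w : xR²w}. Then □□p at x, so □p at x, so p at y, i.e. ∃z(Rxz∧Rzy).
The converse is a direct semantic check.
So the correspondent is density.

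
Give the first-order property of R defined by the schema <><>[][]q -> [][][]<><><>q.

This is a Sahlqvist (Geach-type) schema ◇^2□^2q → □^3◇^3q.
First-order correspondent: forall x forall y forall z ((x R^2 y & x R^3 z) -> exists w (y R^2 w & z R^3 w)).

forall x forall y forall z ((x R^2 y & x R^3 z) -> exists w (y R^2 w & z R^3 w))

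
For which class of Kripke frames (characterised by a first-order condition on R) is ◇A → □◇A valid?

The Euclidean property

Suppose ◇A→□◇A is valid. Take Rxy, Rxz and set V(A)={y}. Then ◇A at x, so □◇A at x, so ◇A at z, so some w with Rzw has A; w=y, i.e. Rzy. By symmetry of the argument, Ryz.
Conversely, any frame satisfying ∀x ∀y ∀z (Rxy ∧ Rxz → Ryz) validates the schema.
So the correspondent is the Euclidean property.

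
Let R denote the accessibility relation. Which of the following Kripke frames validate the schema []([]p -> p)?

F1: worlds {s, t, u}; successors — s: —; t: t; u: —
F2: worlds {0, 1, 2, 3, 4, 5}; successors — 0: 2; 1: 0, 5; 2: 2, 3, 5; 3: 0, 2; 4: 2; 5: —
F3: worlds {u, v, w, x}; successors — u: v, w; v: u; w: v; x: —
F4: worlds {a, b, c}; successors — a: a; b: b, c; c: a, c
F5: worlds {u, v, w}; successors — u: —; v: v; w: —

Frame correspondent (Sahlqvist): forall x forall y (Rxy -> Ryy) — i.e. shift-reflexivity.
F1: satisfies the condition.
F2: fails — R10 but not R00.
F3: fails — Ruv but not Rvv.
F4: satisfies the condition.
F5: satisfies the condition.
Valid on: F1, F4, F5.

F1, F4, F5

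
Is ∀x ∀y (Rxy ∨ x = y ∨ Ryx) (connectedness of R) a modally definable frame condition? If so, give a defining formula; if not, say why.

No

If a class were modally definable it would be closed under disjoint unions (Goldblatt–Thomason).
Take 2 disjoint single-world reflexive frames: each is trivially connected, but their disjoint union has 2 worlds with no edge between distinct components, so it is not connected.
So no modal formula (or set of formulas) defines exactly the connected frames.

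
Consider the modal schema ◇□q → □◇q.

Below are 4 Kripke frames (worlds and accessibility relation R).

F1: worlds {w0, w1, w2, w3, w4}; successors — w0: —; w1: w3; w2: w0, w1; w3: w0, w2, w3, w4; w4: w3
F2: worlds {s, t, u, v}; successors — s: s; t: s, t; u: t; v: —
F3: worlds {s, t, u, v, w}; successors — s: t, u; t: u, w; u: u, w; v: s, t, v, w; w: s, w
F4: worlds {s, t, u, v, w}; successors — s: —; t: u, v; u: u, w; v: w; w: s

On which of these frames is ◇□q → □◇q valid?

Frame correspondent (Sahlqvist): ∀x ∀y ∀z (Rxy ∧ Rxz → ∃w (Ryw ∧ Rzw)) — i.e. convergence.
F1: fails — Rw2w1 and Rw2w0 but w1 and w0 have no common successor.
F2: condition met.
F3: fails — Rvw and Rvs but w and s have no common successor.
F4: fails — Ruw and Ruu but w and u have no common successor.

F2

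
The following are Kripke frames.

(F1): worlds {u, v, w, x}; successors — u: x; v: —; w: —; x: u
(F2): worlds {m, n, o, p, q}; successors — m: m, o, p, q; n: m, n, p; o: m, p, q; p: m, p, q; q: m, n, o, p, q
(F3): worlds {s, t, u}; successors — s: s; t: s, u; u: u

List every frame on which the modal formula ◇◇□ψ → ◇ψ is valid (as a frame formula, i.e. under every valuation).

The schema corresponds to a generalized confluence (Geach) condition: ∀x ∀y (xR²y → ∃w (yRw ∧ xRw)).
(F1): satisfies the condition.
(F2): satisfies the condition.
(F3): satisfies the condition.

(F1), (F2), (F3)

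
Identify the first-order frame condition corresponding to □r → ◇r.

Seriality

Suppose □r→◇r is valid. At any x set V(r)=W. Then □r at x, so ◇r at x, so x has a successor.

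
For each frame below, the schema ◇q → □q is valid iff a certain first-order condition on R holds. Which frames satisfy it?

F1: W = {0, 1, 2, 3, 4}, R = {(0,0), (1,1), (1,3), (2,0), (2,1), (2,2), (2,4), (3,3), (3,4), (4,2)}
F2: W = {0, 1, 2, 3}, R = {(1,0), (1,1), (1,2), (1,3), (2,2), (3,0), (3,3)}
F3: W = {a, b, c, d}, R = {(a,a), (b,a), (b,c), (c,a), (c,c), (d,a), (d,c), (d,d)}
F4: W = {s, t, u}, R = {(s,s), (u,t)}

F4

This is the axiom for partial functionality; its first-order frame correspondent is ∀x ∀y ∀z (Rxy ∧ Rxz → y = z).
F1: fails — 1 sees both 1 and 3.
F2: fails — 1 sees both 0 and 1.
F3: fails — b sees both a and c.
F4: holds.
Valid on: F4.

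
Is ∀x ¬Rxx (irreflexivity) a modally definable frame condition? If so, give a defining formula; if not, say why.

If a class were modally definable it would be closed under surjective bounded morphisms (Goldblatt–Thomason).
The 2-cycle (worlds 0,1 with 0→1→0) is irreflexive, and the map sending every world to a single reflexive point • is a surjective bounded morphism (forth: every edge maps to (•,•); back: every world has a successor). So any modal formula valid on the 2-cycle is also valid on the reflexive point, which is not irreflexive.
Hence irreflexivity is not modally definable.

No — not modally definable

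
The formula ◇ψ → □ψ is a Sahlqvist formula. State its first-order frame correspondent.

Suppose ◇ψ→□ψ is valid. Take Rxy, Rxz and set V(ψ)={y}. Then ◇ψ at x, so □ψ at x, so ψ at z, i.e. z=y.

Partial functionality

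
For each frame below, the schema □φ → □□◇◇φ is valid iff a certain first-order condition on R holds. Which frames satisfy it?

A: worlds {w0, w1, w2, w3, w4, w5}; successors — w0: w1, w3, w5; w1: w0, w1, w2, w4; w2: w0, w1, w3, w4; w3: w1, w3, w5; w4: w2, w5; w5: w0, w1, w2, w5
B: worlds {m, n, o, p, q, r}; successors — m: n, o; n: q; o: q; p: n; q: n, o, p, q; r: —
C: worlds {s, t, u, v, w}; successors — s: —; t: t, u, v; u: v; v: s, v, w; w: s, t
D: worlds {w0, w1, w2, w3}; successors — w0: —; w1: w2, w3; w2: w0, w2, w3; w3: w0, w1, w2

This is the axiom for a generalized confluence (Geach) condition; its first-order frame correspondent is ∀x ∀z (xR²z → ∃w (xRw ∧ zR²w)).
A: condition met.
B: condition met.
C: fails — tR²s but no w* with tRw* and sR²w*.
D: fails — w1R²w0 but no w with w1Rw and w0R²w.
Valid on: A, B.

A, B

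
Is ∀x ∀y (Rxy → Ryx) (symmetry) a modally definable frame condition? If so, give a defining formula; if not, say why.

Definable; p → □◇p defines it

Yes: it is symmetry, defined by the B schema p → □◇p.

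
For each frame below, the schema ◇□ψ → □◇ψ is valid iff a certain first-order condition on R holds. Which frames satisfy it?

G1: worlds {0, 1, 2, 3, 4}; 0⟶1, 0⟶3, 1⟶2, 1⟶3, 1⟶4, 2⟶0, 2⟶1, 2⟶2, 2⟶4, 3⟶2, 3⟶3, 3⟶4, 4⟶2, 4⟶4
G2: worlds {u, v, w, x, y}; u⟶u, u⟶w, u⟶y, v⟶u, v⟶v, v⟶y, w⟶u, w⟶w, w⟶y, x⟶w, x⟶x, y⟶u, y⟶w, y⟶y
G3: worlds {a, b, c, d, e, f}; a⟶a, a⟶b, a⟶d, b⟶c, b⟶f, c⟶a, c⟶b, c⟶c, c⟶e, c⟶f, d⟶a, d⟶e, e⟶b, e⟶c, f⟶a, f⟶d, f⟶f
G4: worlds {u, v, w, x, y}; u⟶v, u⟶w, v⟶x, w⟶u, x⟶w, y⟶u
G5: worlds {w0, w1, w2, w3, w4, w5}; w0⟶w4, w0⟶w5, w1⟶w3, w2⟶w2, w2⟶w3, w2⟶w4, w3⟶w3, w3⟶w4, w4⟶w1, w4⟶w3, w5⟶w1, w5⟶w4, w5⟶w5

G2

The schema corresponds to convergence: ∀x ∀y ∀z (Rxy ∧ Rxz → ∃w (Ryw ∧ Rzw)).
G1: fails — R20 and R24 but 0 and 4 have no common successor.
G2: condition met.
G3: fails — Rab and Raa but b and a have no common successor.
G4: fails — Ruv and Ruw but v and w have no common successor.
G5: fails — Rw5w5 and Rw5w1 but w5 and w1 have no common successor.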